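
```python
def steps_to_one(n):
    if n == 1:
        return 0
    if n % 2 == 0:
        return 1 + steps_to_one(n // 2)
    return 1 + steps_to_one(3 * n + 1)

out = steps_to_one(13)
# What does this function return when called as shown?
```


steps_to_one(13)
13 is odd -> 3*13+1 = 40 -> steps_to_one(40)
40 is even -> steps_to_one(20)
20 is even -> steps_to_one(10)
10 is even -> steps_to_one(5)
5 is odd -> 3*5+1 = 16 -> steps_to_one(16)
16 is even -> steps_to_one(8)
8 is even -> steps_to_one(4)
4 is even -> steps_to_one(2)
2 is even -> steps_to_one(1)
Reached 1 after 9 steps
= 9


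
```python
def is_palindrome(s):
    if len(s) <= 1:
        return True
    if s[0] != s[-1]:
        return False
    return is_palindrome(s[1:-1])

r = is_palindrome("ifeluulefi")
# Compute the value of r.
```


is_palindrome("ifeluulefi")
"ifeluulefi": s[0]='i' == s[-1]='i' -> is_palindrome("feluulef")
"feluulef": s[0]='f' == s[-1]='f' -> is_palindrome("eluule")
"eluule": s[0]='e' == s[-1]='e' -> is_palindrome("luul")
"luul": s[0]='l' == s[-1]='l' -> is_palindrome("uu")
"uu": s[0]='u' == s[-1]='u' -> is_palindrome("")
"": len <= 1 -> True
= True


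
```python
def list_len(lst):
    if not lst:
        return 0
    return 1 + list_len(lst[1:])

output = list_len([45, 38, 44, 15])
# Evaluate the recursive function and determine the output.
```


list_len([45, 38, 44, 15])
= 1 + list_len([38, 44, 15])
= 1 + 1 + list_len([44, 15])
= 1 + 1 + 1 + list_len([15])
= 1 + 1 + 1 + 1 + list_len([])
= 1 + 1 + 1 + 1 + 0
= 4


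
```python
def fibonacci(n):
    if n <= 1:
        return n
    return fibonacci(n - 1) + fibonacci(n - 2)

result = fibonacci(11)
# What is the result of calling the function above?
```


fibonacci(11)
= fibonacci(10) + fibonacci(9)
= (fibonacci(9) + fibonacci(8)) + fibonacci(9)
Computing bottom-up: fibonacci(0)=0, fibonacci(1)=1, fibonacci(2)=1, fibonacci(3)=2, fibonacci(4)=3, fibonacci(5)=5, fibonacci(6)=8, fibonacci(7)=13, fibonacci(8)=21, fibonacci(9)=34, fibonacci(10)=55, fibonacci(11)=89
= 89


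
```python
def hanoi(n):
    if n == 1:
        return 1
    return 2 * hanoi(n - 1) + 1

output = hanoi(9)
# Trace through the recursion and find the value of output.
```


hanoi(9)
= 2 * hanoi(8) + 1
= 2 * (2 * hanoi(7) + 1) + 1
= 2 * (2 * (2 * hanoi(6) + 1) + 1) + 1
= 2 * (2 * (2 * (2 * hanoi(5) + 1) + 1) + 1) + 1
= 2 * (2 * (2 * (2 * (2 * hanoi(4) + 1) + 1) + 1) + 1) + 1
= 2 * (2 * (2 * (2 * (2 * (2 * hanoi(3) + 1) + 1) + 1) + 1) + 1) + 1
= 2 * (2 * (2 * (2 * (2 * (2 * (2 * hanoi(2) + 1) + 1) + 1) + 1) + 1) + 1) + 1
= 2 * (2 * (2 * (2 * (2 * (2 * (2 * (2 * hanoi(1) + 1) + 1) + 1) + 1) + 1) + 1) + 1) + 1
Now compute bottom-up:
hanoi(1) = 1
hanoi(2) = 2 * 1 + 1 = 3
hanoi(3) = 2 * 3 + 1 = 7
hanoi(4) = 2 * 7 + 1 = 15
hanoi(5) = 2 * 15 + 1 = 31
hanoi(6) = 2 * 31 + 1 = 63
hanoi(7) = 2 * 63 + 1 = 127
hanoi(8) = 2 * 127 + 1 = 255
hanoi(9) = 2 * 255 + 1 = 511
= 511


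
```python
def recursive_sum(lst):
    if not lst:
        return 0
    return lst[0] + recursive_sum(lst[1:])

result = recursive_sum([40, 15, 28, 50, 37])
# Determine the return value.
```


recursive_sum([40, 15, 28, 50, 37])
= 40 + recursive_sum([15, 28, 50, 37])
= 40 + 15 + recursive_sum([28, 50, 37])
= 40 + 15 + 28 + recursive_sum([50, 37])
= 40 + 15 + 28 + 50 + recursive_sum([37])
= 40 + 15 + 28 + 50 + 37 + recursive_sum([])
= 40 + 15 + 28 + 50 + 37 + 0
= 170


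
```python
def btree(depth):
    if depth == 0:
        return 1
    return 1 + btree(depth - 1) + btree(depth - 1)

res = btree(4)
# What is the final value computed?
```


btree(4)
= 1 + btree(3) + btree(3)
= 1 + 2 * btree(3)
btree(k) = 2^(k+1) - 1
btree(0) = 1
btree(1) = 3
btree(2) = 7
btree(3) = 15
btree(4) = 31
btree(4) = 2^5 - 1 = 31


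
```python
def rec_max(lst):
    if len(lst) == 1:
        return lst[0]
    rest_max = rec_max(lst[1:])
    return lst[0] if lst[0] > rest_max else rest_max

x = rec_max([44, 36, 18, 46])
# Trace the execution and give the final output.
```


rec_max([44, 36, 18, 46])
= compare 44 with rec_max([36, 18, 46])
= compare 36 with rec_max([18, 46])
= compare 18 with rec_max([46])
Base: rec_max([46]) = 46
compare 18 with 46: max = 46
compare 36 with 46: max = 46
compare 44 with 46: max = 46
= 46


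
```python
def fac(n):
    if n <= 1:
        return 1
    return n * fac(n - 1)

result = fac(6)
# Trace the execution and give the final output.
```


fac(6)
= 6 * fac(5)
= 6 * 5 * fac(4)
= 6 * 5 * 4 * fac(3)
= 6 * 5 * 4 * 3 * fac(2)
= 6 * 5 * 4 * 3 * 2 * fac(1)
= 6 * 5 * 4 * 3 * 2 * 1
= 720


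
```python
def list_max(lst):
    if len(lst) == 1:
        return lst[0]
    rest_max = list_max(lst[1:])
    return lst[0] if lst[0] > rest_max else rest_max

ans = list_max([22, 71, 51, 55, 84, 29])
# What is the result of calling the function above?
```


list_max([22, 71, 51, 55, 84, 29])
= compare 22 with list_max([71, 51, 55, 84, 29])
= compare 71 with list_max([51, 55, 84, 29])
= compare 51 with list_max([55, 84, 29])
= compare 55 with list_max([84, 29])
= compare 84 with list_max([29])
Base: list_max([29]) = 29
compare 84 with 29: max = 84
compare 55 with 84: max = 84
compare 51 with 84: max = 84
compare 71 with 84: max = 84
compare 22 with 84: max = 84
= 84


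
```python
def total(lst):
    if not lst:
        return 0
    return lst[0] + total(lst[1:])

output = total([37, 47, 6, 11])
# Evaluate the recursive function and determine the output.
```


total([37, 47, 6, 11])
= 37 + total([47, 6, 11])
= 37 + 47 + total([6, 11])
= 37 + 47 + 6 + total([11])
= 37 + 47 + 6 + 11 + total([])
= 37 + 47 + 6 + 11 + 0
= 101


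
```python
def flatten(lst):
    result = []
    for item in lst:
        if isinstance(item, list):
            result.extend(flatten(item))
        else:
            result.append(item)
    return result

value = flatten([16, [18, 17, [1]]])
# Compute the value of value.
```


flatten([16, [18, 17, [1]]])
Processing each element:
  16 is not a list -> append 16
  [18, 17, [1]] is a list -> flatten recursively -> [18, 17, 1]
= [16, 18, 17, 1]


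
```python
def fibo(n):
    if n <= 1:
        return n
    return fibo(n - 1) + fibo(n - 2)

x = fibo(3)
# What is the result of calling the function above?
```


fibo(3)
= fibo(2) + fibo(1)
Computing bottom-up: fibo(0)=0, fibo(1)=1, fibo(2)=1, fibo(3)=2
= 2


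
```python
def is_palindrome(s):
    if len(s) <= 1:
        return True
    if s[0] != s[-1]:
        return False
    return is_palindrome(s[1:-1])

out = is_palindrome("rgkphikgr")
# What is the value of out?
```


is_palindrome("rgkphikgr")
"rgkphikgr": s[0]='r' == s[-1]='r' -> is_palindrome("gkphikg")
"gkphikg": s[0]='g' == s[-1]='g' -> is_palindrome("kphik")
"kphik": s[0]='k' == s[-1]='k' -> is_palindrome("phi")
"phi": s[0]='p' != s[-1]='i' -> False
= False


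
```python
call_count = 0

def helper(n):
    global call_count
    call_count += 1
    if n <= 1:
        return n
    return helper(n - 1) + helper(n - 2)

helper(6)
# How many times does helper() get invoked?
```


helper(6) calls helper(5) and helper(4); each non-base call branches into two more.
Let C(k) = total number of calls made by helper(k), including the call to helper(k) itself.
Base cases: C(0) = 1, C(1) = 1
Recurrence: C(k) = 1 + C(k-1) + C(k-2)
  C(2) = 1 + C(1) + C(0) = 1 + 1 + 1 = 3
  C(3) = 1 + C(2) + C(1) = 1 + 3 + 1 = 5
  C(4) = 1 + C(3) + C(2) = 1 + 5 + 3 = 9
  C(5) = 1 + C(4) + C(3) = 1 + 9 + 5 = 15
  C(6) = 1 + C(5) + C(4) = 1 + 15 + 9 = 25
Total calls = C(6) = 25


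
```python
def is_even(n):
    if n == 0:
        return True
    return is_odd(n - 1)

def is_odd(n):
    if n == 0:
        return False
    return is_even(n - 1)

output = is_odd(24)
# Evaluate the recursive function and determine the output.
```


is_odd(24)
= is_even(23)
= is_odd(22)
= is_even(21)
= is_odd(20)
= is_even(19)
= is_odd(18)
= is_even(17)
= is_odd(16)
= is_even(15)
= is_odd(14)
= is_even(13)
= is_odd(12)
= is_even(11)
= is_odd(10)
= is_even(9)
= is_odd(8)
= is_even(7)
= is_odd(6)
= is_even(5)
= is_odd(4)
= is_even(3)
= is_odd(2)
= is_even(1)
= is_odd(0)
n == 0: return False
= False


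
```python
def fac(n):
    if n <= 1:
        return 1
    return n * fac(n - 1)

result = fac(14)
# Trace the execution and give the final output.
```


fac(14)
= 14 * fac(13)
= 14 * 13 * fac(12)
= 14 * 13 * 12 * fac(11)
= 14 * 13 * 12 * 11 * fac(10)
= 14 * 13 * 12 * 11 * 10 * fac(9)
= 14 * 13 * 12 * 11 * 10 * 9 * fac(8)
= 14 * 13 * 12 * 11 * 10 * 9 * 8 * fac(7)
= 14 * 13 * 12 * 11 * 10 * 9 * 8 * 7 * fac(6)
= 14 * 13 * 12 * 11 * 10 * 9 * 8 * 7 * 6 * fac(5)
= 14 * 13 * 12 * 11 * 10 * 9 * 8 * 7 * 6 * 5 * fac(4)
= 14 * 13 * 12 * 11 * 10 * 9 * 8 * 7 * 6 * 5 * 4 * fac(3)
= 14 * 13 * 12 * 11 * 10 * 9 * 8 * 7 * 6 * 5 * 4 * 3 * fac(2)
= 14 * 13 * 12 * 11 * 10 * 9 * 8 * 7 * 6 * 5 * 4 * 3 * 2 * fac(1)
= 14 * 13 * 12 * 11 * 10 * 9 * 8 * 7 * 6 * 5 * 4 * 3 * 2 * 1
= 87178291200


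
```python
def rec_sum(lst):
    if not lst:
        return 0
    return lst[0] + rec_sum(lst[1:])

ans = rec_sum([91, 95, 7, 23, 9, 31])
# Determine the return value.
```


rec_sum([91, 95, 7, 23, 9, 31])
= 91 + rec_sum([95, 7, 23, 9, 31])
= 91 + 95 + rec_sum([7, 23, 9, 31])
= 91 + 95 + 7 + rec_sum([23, 9, 31])
= 91 + 95 + 7 + 23 + rec_sum([9, 31])
= 91 + 95 + 7 + 23 + 9 + rec_sum([31])
= 91 + 95 + 7 + 23 + 9 + 31 + rec_sum([])
= 91 + 95 + 7 + 23 + 9 + 31 + 0
= 256


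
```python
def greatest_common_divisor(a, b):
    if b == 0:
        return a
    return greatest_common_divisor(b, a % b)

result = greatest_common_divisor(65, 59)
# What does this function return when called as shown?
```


greatest_common_divisor(65, 59)
= greatest_common_divisor(59, 65 % 59) = greatest_common_divisor(59, 6)
= greatest_common_divisor(6, 59 % 6) = greatest_common_divisor(6, 5)
= greatest_common_divisor(5, 6 % 5) = greatest_common_divisor(5, 1)
= greatest_common_divisor(1, 5 % 1) = greatest_common_divisor(1, 0)
b == 0, return a = 1


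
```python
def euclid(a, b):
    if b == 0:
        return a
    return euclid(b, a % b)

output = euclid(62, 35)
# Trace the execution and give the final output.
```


euclid(62, 35)
= euclid(35, 62 % 35) = euclid(35, 27)
= euclid(27, 35 % 27) = euclid(27, 8)
= euclid(8, 27 % 8) = euclid(8, 3)
= euclid(3, 8 % 3) = euclid(3, 2)
= euclid(2, 3 % 2) = euclid(2, 1)
= euclid(1, 2 % 1) = euclid(1, 0)
b == 0, return a = 1


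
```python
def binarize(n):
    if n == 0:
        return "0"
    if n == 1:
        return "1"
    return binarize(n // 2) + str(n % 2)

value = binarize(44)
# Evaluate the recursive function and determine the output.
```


binarize(44)
= binarize(22) + "0"
= binarize(11) + "0" + "0"
= binarize(5) + "1" + "0" + "0"
= binarize(2) + "1" + "1" + "0" + "0"
= binarize(1) + "0" + "1" + "1" + "0" + "0"
= "1" + "0" + "1" + "1" + "0" + "0"
= "101100"


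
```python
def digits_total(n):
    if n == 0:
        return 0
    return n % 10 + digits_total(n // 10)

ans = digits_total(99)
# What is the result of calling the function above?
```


digits_total(99)
= 9 + digits_total(9)
= 9 + 9 + digits_total(0)
= 9 + 9 + 0
= 18


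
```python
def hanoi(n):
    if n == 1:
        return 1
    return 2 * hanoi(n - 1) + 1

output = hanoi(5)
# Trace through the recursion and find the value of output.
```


hanoi(5)
= 2 * hanoi(4) + 1
= 2 * (2 * hanoi(3) + 1) + 1
= 2 * (2 * (2 * hanoi(2) + 1) + 1) + 1
= 2 * (2 * (2 * (2 * hanoi(1) + 1) + 1) + 1) + 1
Now compute bottom-up:
hanoi(1) = 1
hanoi(2) = 2 * 1 + 1 = 3
hanoi(3) = 2 * 3 + 1 = 7
hanoi(4) = 2 * 7 + 1 = 15
hanoi(5) = 2 * 15 + 1 = 31
= 31


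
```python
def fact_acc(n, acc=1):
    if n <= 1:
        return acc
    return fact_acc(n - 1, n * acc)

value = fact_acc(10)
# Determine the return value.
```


fact_acc(10, 1)
= fact_acc(9, 10 * 1) = fact_acc(9, 10)
= fact_acc(8, 9 * 10) = fact_acc(8, 90)
= fact_acc(7, 8 * 90) = fact_acc(7, 720)
= fact_acc(6, 7 * 720) = fact_acc(6, 5040)
= fact_acc(5, 6 * 5040) = fact_acc(5, 30240)
= fact_acc(4, 5 * 30240) = fact_acc(4, 151200)
= fact_acc(3, 4 * 151200) = fact_acc(3, 604800)
= fact_acc(2, 3 * 604800) = fact_acc(2, 1814400)
= fact_acc(1, 2 * 1814400) = fact_acc(1, 3628800)
n <= 1, return acc = 3628800


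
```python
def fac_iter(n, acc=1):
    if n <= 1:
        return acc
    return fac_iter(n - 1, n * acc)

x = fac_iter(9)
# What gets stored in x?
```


fac_iter(9, 1)
= fac_iter(8, 9 * 1) = fac_iter(8, 9)
= fac_iter(7, 8 * 9) = fac_iter(7, 72)
= fac_iter(6, 7 * 72) = fac_iter(6, 504)
= fac_iter(5, 6 * 504) = fac_iter(5, 3024)
= fac_iter(4, 5 * 3024) = fac_iter(4, 15120)
= fac_iter(3, 4 * 15120) = fac_iter(3, 60480)
= fac_iter(2, 3 * 60480) = fac_iter(2, 181440)
= fac_iter(1, 2 * 181440) = fac_iter(1, 362880)
n <= 1, return acc = 362880


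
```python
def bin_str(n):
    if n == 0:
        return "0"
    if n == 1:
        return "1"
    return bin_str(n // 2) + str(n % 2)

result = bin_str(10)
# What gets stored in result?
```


bin_str(10)
= bin_str(5) + "0"
= bin_str(2) + "1" + "0"
= bin_str(1) + "0" + "1" + "0"
= "1" + "0" + "1" + "0"
= "1010"


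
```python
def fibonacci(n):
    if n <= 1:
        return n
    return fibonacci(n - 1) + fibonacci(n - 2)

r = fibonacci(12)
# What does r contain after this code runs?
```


fibonacci(12)
= fibonacci(11) + fibonacci(10)
= (fibonacci(10) + fibonacci(9)) + fibonacci(10)
Computing bottom-up: fibonacci(0)=0, fibonacci(1)=1, fibonacci(2)=1, fibonacci(3)=2, fibonacci(4)=3, fibonacci(5)=5, fibonacci(6)=8, fibonacci(7)=13, fibonacci(8)=21, fibonacci(9)=34, fibonacci(10)=55, fibonacci(11)=89, fibonacci(12)=144
= 144


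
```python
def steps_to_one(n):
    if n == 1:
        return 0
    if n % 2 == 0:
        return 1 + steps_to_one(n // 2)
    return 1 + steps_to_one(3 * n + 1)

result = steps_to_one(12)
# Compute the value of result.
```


steps_to_one(12)
12 is even -> steps_to_one(6)
6 is even -> steps_to_one(3)
3 is odd -> 3*3+1 = 10 -> steps_to_one(10)
10 is even -> steps_to_one(5)
5 is odd -> 3*5+1 = 16 -> steps_to_one(16)
16 is even -> steps_to_one(8)
8 is even -> steps_to_one(4)
4 is even -> steps_to_one(2)
2 is even -> steps_to_one(1)
Reached 1 after 9 steps
= 9


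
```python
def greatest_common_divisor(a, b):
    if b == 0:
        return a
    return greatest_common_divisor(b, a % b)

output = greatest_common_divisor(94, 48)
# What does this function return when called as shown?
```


greatest_common_divisor(94, 48)
= greatest_common_divisor(48, 94 % 48) = greatest_common_divisor(48, 46)
= greatest_common_divisor(46, 48 % 46) = greatest_common_divisor(46, 2)
= greatest_common_divisor(2, 46 % 2) = greatest_common_divisor(2, 0)
b == 0, return a = 2


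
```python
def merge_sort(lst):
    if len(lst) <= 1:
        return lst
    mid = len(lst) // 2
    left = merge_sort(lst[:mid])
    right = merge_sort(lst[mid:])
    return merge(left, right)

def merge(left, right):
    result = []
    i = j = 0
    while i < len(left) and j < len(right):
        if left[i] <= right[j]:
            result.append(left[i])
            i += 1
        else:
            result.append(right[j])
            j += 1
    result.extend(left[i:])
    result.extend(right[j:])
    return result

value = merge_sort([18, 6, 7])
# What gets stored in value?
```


merge_sort([18, 6, 7])
Split into [18] and [6, 7]
Left sorted: [18]
Right sorted: [6, 7]
Merge [18] and [6, 7]
= [6, 7, 18]


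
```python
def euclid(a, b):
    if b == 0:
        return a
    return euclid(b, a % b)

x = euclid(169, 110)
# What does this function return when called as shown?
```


euclid(169, 110)
= euclid(110, 169 % 110) = euclid(110, 59)
= euclid(59, 110 % 59) = euclid(59, 51)
= euclid(51, 59 % 51) = euclid(51, 8)
= euclid(8, 51 % 8) = euclid(8, 3)
= euclid(3, 8 % 3) = euclid(3, 2)
= euclid(2, 3 % 2) = euclid(2, 1)
= euclid(1, 2 % 1) = euclid(1, 0)
b == 0, return a = 1


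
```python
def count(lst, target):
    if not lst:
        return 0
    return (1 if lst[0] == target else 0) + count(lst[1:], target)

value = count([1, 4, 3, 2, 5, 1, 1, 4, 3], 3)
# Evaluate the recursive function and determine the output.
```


count([1, 4, 3, 2, 5, 1, 1, 4, 3], 3)
lst[0]=1 != 3: 0 + count([4, 3, 2, 5, 1, 1, 4, 3], 3)
lst[0]=4 != 3: 0 + count([3, 2, 5, 1, 1, 4, 3], 3)
lst[0]=3 == 3: 1 + count([2, 5, 1, 1, 4, 3], 3)
lst[0]=2 != 3: 0 + count([5, 1, 1, 4, 3], 3)
lst[0]=5 != 3: 0 + count([1, 1, 4, 3], 3)
lst[0]=1 != 3: 0 + count([1, 4, 3], 3)
lst[0]=1 != 3: 0 + count([4, 3], 3)
lst[0]=4 != 3: 0 + count([3], 3)
lst[0]=3 == 3: 1 + count([], 3)
= 2


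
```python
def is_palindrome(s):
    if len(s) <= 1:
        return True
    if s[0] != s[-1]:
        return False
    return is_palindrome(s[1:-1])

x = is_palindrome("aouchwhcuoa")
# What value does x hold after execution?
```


is_palindrome("aouchwhcuoa")
"aouchwhcuoa": s[0]='a' == s[-1]='a' -> is_palindrome("ouchwhcuo")
"ouchwhcuo": s[0]='o' == s[-1]='o' -> is_palindrome("uchwhcu")
"uchwhcu": s[0]='u' == s[-1]='u' -> is_palindrome("chwhc")
"chwhc": s[0]='c' == s[-1]='c' -> is_palindrome("hwh")
"hwh": s[0]='h' == s[-1]='h' -> is_palindrome("w")
"w": len <= 1 -> True
= True


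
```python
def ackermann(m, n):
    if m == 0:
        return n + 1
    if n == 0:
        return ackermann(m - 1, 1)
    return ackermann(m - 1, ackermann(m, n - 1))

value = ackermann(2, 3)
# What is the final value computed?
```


ackermann(2, 3)
= ackermann(1, ackermann(2, 2))
First compute ackermann(2, 2) = 7
= ackermann(1, 7)
= 9


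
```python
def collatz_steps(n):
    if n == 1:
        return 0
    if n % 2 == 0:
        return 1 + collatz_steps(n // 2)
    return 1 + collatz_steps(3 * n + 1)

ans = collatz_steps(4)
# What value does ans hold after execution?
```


collatz_steps(4)
4 is even -> collatz_steps(2)
2 is even -> collatz_steps(1)
Reached 1 after 2 steps
= 2


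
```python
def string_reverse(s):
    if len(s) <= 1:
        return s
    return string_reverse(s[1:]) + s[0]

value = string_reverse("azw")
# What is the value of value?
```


string_reverse("azw")
= string_reverse("zw") + "a"
= string_reverse("w") + "z" + "a"
= "w" + "z" + "a"
= "wza"


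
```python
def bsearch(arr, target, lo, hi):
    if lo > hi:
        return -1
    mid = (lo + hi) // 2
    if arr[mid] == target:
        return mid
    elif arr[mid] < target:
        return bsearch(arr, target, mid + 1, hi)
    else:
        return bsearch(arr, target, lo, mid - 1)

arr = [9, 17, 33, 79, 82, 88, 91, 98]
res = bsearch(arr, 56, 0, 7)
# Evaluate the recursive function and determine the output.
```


bsearch(arr, 56, 0, 7)
lo=0, hi=7, mid=3, arr[mid]=79
79 > 56, search left half
lo=0, hi=2, mid=1, arr[mid]=17
17 < 56, search right half
lo=2, hi=2, mid=2, arr[mid]=33
33 < 56, search right half
lo > hi, target not found, return -1
= -1


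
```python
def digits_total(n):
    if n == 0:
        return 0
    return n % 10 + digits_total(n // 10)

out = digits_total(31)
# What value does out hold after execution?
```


digits_total(31)
= 1 + digits_total(3)
= 1 + 3 + digits_total(0)
= 1 + 3 + 0
= 4


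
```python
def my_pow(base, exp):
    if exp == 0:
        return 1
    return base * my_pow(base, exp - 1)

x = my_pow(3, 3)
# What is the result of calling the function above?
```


my_pow(3, 3)
= 3 * my_pow(3, 2)
= 3 * 3 * my_pow(3, 1)
= 3 * 3 * 3 * my_pow(3, 0)
= 3 * 3 * 3 * 1
= 27


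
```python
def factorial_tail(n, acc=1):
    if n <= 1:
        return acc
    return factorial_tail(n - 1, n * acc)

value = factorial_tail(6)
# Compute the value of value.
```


factorial_tail(6, 1)
= factorial_tail(5, 6 * 1) = factorial_tail(5, 6)
= factorial_tail(4, 5 * 6) = factorial_tail(4, 30)
= factorial_tail(3, 4 * 30) = factorial_tail(3, 120)
= factorial_tail(2, 3 * 120) = factorial_tail(2, 360)
= factorial_tail(1, 2 * 360) = factorial_tail(1, 720)
n <= 1, return acc = 720


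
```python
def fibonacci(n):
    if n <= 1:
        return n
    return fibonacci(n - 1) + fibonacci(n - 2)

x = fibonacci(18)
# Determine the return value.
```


fibonacci(18)
= fibonacci(17) + fibonacci(16)
= (fibonacci(16) + fibonacci(15)) + fibonacci(16)
Computing bottom-up: fibonacci(0)=0, fibonacci(1)=1, fibonacci(2)=1, fibonacci(3)=2, fibonacci(4)=3, fibonacci(5)=5, fibonacci(6)=8, fibonacci(7)=13, fibonacci(8)=21, fibonacci(9)=34, fibonacci(10)=55, fibonacci(11)=89, fibonacci(12)=144, fibonacci(13)=233, fibonacci(14)=377, fibonacci(15)=610, fibonacci(16)=987, fibonacci(17)=1597, fibonacci(18)=2584
= 2584


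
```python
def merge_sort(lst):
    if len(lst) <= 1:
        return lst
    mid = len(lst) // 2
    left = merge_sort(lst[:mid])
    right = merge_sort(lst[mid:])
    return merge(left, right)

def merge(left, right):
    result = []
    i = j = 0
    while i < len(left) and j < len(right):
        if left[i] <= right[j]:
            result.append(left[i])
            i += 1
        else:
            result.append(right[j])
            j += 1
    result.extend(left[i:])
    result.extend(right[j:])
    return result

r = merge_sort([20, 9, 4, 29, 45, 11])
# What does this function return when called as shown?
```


merge_sort([20, 9, 4, 29, 45, 11])
Split into [20, 9, 4] and [29, 45, 11]
Left sorted: [4, 9, 20]
Right sorted: [11, 29, 45]
Merge [4, 9, 20] and [11, 29, 45]
= [4, 9, 11, 20, 29, 45]


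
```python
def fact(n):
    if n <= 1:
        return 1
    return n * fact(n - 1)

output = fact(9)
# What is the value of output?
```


fact(9)
= 9 * fact(8)
= 9 * 8 * fact(7)
= 9 * 8 * 7 * fact(6)
= 9 * 8 * 7 * 6 * fact(5)
= 9 * 8 * 7 * 6 * 5 * fact(4)
= 9 * 8 * 7 * 6 * 5 * 4 * fact(3)
= 9 * 8 * 7 * 6 * 5 * 4 * 3 * fact(2)
= 9 * 8 * 7 * 6 * 5 * 4 * 3 * 2 * fact(1)
= 9 * 8 * 7 * 6 * 5 * 4 * 3 * 2 * 1
= 362880


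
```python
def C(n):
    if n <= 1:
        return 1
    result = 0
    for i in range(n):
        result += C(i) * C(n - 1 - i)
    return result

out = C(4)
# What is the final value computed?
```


C(4)
= sum of C(i) * C(4-1-i) for i in 0..3
First compute sub-values bottom-up:
  C(0) = 1, C(1) = 1
  C(2) = 1*1 + 1*1 = 2
  C(3) = 1*2 + 1*1 + 2*1 = 5
Now C(4):
  C(0)*C(3) = 1*5 = 5
  C(1)*C(2) = 1*2 = 2
  C(2)*C(1) = 2*1 = 2
  C(3)*C(0) = 5*1 = 5
= 5 + 2 + 2 + 5
= 14


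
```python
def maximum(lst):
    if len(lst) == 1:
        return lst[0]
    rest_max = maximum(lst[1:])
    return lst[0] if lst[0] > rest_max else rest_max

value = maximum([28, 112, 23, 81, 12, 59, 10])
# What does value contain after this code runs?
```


maximum([28, 112, 23, 81, 12, 59, 10])
= compare 28 with maximum([112, 23, 81, 12, 59, 10])
= compare 112 with maximum([23, 81, 12, 59, 10])
= compare 23 with maximum([81, 12, 59, 10])
= compare 81 with maximum([12, 59, 10])
= compare 12 with maximum([59, 10])
= compare 59 with maximum([10])
Base: maximum([10]) = 10
compare 59 with 10: max = 59
compare 12 with 59: max = 59
compare 81 with 59: max = 81
compare 23 with 81: max = 81
compare 112 with 81: max = 112
compare 28 with 112: max = 112
= 112


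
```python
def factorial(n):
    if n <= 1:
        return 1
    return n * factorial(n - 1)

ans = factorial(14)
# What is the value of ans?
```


factorial(14)
= 14 * factorial(13)
= 14 * 13 * factorial(12)
= 14 * 13 * 12 * factorial(11)
= 14 * 13 * 12 * 11 * factorial(10)
= 14 * 13 * 12 * 11 * 10 * factorial(9)
= 14 * 13 * 12 * 11 * 10 * 9 * factorial(8)
= 14 * 13 * 12 * 11 * 10 * 9 * 8 * factorial(7)
= 14 * 13 * 12 * 11 * 10 * 9 * 8 * 7 * factorial(6)
= 14 * 13 * 12 * 11 * 10 * 9 * 8 * 7 * 6 * factorial(5)
= 14 * 13 * 12 * 11 * 10 * 9 * 8 * 7 * 6 * 5 * factorial(4)
= 14 * 13 * 12 * 11 * 10 * 9 * 8 * 7 * 6 * 5 * 4 * factorial(3)
= 14 * 13 * 12 * 11 * 10 * 9 * 8 * 7 * 6 * 5 * 4 * 3 * factorial(2)
= 14 * 13 * 12 * 11 * 10 * 9 * 8 * 7 * 6 * 5 * 4 * 3 * 2 * factorial(1)
= 14 * 13 * 12 * 11 * 10 * 9 * 8 * 7 * 6 * 5 * 4 * 3 * 2 * 1
= 87178291200


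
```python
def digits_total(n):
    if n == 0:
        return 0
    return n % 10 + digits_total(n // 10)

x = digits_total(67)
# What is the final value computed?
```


digits_total(67)
= 7 + digits_total(6)
= 7 + 6 + digits_total(0)
= 7 + 6 + 0
= 13


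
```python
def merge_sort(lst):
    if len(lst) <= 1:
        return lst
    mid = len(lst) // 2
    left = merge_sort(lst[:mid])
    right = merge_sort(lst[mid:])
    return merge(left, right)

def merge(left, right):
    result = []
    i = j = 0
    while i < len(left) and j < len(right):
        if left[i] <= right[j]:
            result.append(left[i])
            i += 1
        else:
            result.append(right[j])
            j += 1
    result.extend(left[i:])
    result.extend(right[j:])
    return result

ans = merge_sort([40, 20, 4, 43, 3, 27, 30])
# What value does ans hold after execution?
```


merge_sort([40, 20, 4, 43, 3, 27, 30])
Split into [40, 20, 4] and [43, 3, 27, 30]
Left sorted: [4, 20, 40]
Right sorted: [3, 27, 30, 43]
Merge [4, 20, 40] and [3, 27, 30, 43]
= [3, 4, 20, 27, 30, 40, 43]


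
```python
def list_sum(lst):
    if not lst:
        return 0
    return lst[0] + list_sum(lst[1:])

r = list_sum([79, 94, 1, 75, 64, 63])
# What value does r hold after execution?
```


list_sum([79, 94, 1, 75, 64, 63])
= 79 + list_sum([94, 1, 75, 64, 63])
= 79 + 94 + list_sum([1, 75, 64, 63])
= 79 + 94 + 1 + list_sum([75, 64, 63])
= 79 + 94 + 1 + 75 + list_sum([64, 63])
= 79 + 94 + 1 + 75 + 64 + list_sum([63])
= 79 + 94 + 1 + 75 + 64 + 63 + list_sum([])
= 79 + 94 + 1 + 75 + 64 + 63 + 0
= 376


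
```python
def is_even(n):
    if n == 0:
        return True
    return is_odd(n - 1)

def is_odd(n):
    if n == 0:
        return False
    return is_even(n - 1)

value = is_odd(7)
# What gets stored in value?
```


is_odd(7)
= is_even(6)
= is_odd(5)
= is_even(4)
= is_odd(3)
= is_even(2)
= is_odd(1)
= is_even(0)
n == 0: return True
= True


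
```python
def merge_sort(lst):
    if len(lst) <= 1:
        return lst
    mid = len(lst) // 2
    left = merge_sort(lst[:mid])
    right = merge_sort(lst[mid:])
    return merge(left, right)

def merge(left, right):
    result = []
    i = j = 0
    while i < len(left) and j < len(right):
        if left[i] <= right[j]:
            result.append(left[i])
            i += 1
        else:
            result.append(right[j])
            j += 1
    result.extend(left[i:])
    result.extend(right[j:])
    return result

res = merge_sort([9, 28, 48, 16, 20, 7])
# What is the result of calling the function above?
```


merge_sort([9, 28, 48, 16, 20, 7])
Split into [9, 28, 48] and [16, 20, 7]
Left sorted: [9, 28, 48]
Right sorted: [7, 16, 20]
Merge [9, 28, 48] and [7, 16, 20]
= [7, 9, 16, 20, 28, 48]


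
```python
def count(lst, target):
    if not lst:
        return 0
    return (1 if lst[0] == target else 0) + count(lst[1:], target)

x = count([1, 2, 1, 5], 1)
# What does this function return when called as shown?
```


count([1, 2, 1, 5], 1)
lst[0]=1 == 1: 1 + count([2, 1, 5], 1)
lst[0]=2 != 1: 0 + count([1, 5], 1)
lst[0]=1 == 1: 1 + count([5], 1)
lst[0]=5 != 1: 0 + count([], 1)
= 2


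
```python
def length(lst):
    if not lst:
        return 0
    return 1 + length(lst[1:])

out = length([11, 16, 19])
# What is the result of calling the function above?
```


length([11, 16, 19])
= 1 + length([16, 19])
= 1 + 1 + length([19])
= 1 + 1 + 1 + length([])
= 1 + 1 + 1 + 0
= 3


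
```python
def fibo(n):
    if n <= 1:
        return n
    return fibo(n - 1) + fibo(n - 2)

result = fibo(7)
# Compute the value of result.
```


fibo(7)
= fibo(6) + fibo(5)
= (fibo(5) + fibo(4)) + fibo(5)
Computing bottom-up: fibo(0)=0, fibo(1)=1, fibo(2)=1, fibo(3)=2, fibo(4)=3, fibo(5)=5, fibo(6)=8, fibo(7)=13
= 13


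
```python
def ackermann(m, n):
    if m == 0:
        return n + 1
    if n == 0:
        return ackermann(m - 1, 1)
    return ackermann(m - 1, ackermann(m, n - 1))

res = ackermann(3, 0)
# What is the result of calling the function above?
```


ackermann(3, 0)
n == 0: return ackermann(2, 1)
= ackermann(2, 1) = 5
= 5


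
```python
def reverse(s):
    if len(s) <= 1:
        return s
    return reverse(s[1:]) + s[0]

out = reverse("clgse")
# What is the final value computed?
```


reverse("clgse")
= reverse("lgse") + "c"
= reverse("gse") + "l" + "c"
= reverse("se") + "g" + "l" + "c"
= reverse("e") + "s" + "g" + "l" + "c"
= "e" + "s" + "g" + "l" + "c"
= "esglc"


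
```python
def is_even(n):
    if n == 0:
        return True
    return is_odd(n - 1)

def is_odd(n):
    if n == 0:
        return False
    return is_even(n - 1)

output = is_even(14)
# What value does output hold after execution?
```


is_even(14)
= is_odd(13)
= is_even(12)
= is_odd(11)
= is_even(10)
= is_odd(9)
= is_even(8)
= is_odd(7)
= is_even(6)
= is_odd(5)
= is_even(4)
= is_odd(3)
= is_even(2)
= is_odd(1)
= is_even(0)
n == 0: return True
= True


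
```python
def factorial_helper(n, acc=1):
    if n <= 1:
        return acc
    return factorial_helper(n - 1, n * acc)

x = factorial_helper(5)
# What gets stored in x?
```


factorial_helper(5, 1)
= factorial_helper(4, 5 * 1) = factorial_helper(4, 5)
= factorial_helper(3, 4 * 5) = factorial_helper(3, 20)
= factorial_helper(2, 3 * 20) = factorial_helper(2, 60)
= factorial_helper(1, 2 * 60) = factorial_helper(1, 120)
n <= 1, return acc = 120


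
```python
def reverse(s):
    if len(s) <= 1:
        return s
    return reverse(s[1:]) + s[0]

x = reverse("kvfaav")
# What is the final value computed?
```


reverse("kvfaav")
= reverse("vfaav") + "k"
= reverse("faav") + "v" + "k"
= reverse("aav") + "f" + "v" + "k"
= reverse("av") + "a" + "f" + "v" + "k"
= reverse("v") + "a" + "a" + "f" + "v" + "k"
= "v" + "a" + "a" + "f" + "v" + "k"
= "vaafvk"


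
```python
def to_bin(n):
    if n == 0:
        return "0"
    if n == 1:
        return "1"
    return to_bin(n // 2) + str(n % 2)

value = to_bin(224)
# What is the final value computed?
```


to_bin(224)
= to_bin(112) + "0"
= to_bin(56) + "0" + "0"
= to_bin(28) + "0" + "0" + "0"
= to_bin(14) + "0" + "0" + "0" + "0"
= to_bin(7) + "0" + "0" + "0" + "0" + "0"
= to_bin(3) + "1" + "0" + "0" + "0" + "0" + "0"
= to_bin(1) + "1" + "1" + "0" + "0" + "0" + "0" + "0"
= "1" + "1" + "1" + "0" + "0" + "0" + "0" + "0"
= "11100000"


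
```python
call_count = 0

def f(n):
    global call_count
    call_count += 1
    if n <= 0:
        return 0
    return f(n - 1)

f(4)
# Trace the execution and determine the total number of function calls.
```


f(4) calls f(3) calls ... calls f(0)
Total calls: 4 + 1 (for base case) = 5


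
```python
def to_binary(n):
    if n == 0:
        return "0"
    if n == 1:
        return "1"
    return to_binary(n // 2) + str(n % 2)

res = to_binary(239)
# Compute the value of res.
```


to_binary(239)
= to_binary(119) + "1"
= to_binary(59) + "1" + "1"
= to_binary(29) + "1" + "1" + "1"
= to_binary(14) + "1" + "1" + "1" + "1"
= to_binary(7) + "0" + "1" + "1" + "1" + "1"
= to_binary(3) + "1" + "0" + "1" + "1" + "1" + "1"
= to_binary(1) + "1" + "1" + "0" + "1" + "1" + "1" + "1"
= "1" + "1" + "1" + "0" + "1" + "1" + "1" + "1"
= "11101111"


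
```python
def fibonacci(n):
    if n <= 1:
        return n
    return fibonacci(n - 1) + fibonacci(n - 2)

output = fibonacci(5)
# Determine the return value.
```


fibonacci(5)
= fibonacci(4) + fibonacci(3)
= (fibonacci(3) + fibonacci(2)) + fibonacci(3)
Computing bottom-up: fibonacci(0)=0, fibonacci(1)=1, fibonacci(2)=1, fibonacci(3)=2, fibonacci(4)=3, fibonacci(5)=5
= 5


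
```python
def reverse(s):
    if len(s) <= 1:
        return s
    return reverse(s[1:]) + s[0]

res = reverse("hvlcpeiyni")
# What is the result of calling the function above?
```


reverse("hvlcpeiyni")
= reverse("vlcpeiyni") + "h"
= reverse("lcpeiyni") + "v" + "h"
= reverse("cpeiyni") + "l" + "v" + "h"
= reverse("peiyni") + "c" + "l" + "v" + "h"
= reverse("eiyni") + "p" + "c" + "l" + "v" + "h"
= reverse("iyni") + "e" + "p" + "c" + "l" + "v" + "h"
= reverse("yni") + "i" + "e" + "p" + "c" + "l" + "v" + "h"
= reverse("ni") + "y" + "i" + "e" + "p" + "c" + "l" + "v" + "h"
= reverse("i") + "n" + "y" + "i" + "e" + "p" + "c" + "l" + "v" + "h"
= "i" + "n" + "y" + "i" + "e" + "p" + "c" + "l" + "v" + "h"
= "inyiepclvh"


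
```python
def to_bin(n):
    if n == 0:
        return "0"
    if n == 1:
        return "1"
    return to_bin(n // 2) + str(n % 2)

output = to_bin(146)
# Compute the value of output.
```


to_bin(146)
= to_bin(73) + "0"
= to_bin(36) + "1" + "0"
= to_bin(18) + "0" + "1" + "0"
= to_bin(9) + "0" + "0" + "1" + "0"
= to_bin(4) + "1" + "0" + "0" + "1" + "0"
= to_bin(2) + "0" + "1" + "0" + "0" + "1" + "0"
= to_bin(1) + "0" + "0" + "1" + "0" + "0" + "1" + "0"
= "1" + "0" + "0" + "1" + "0" + "0" + "1" + "0"
= "10010010"


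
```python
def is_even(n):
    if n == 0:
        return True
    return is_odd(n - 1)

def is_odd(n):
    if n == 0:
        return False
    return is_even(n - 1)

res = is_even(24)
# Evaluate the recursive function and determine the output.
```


is_even(24)
= is_odd(23)
= is_even(22)
= is_odd(21)
= is_even(20)
= is_odd(19)
= is_even(18)
= is_odd(17)
= is_even(16)
= is_odd(15)
= is_even(14)
= is_odd(13)
= is_even(12)
= is_odd(11)
= is_even(10)
= is_odd(9)
= is_even(8)
= is_odd(7)
= is_even(6)
= is_odd(5)
= is_even(4)
= is_odd(3)
= is_even(2)
= is_odd(1)
= is_even(0)
n == 0: return True
= True


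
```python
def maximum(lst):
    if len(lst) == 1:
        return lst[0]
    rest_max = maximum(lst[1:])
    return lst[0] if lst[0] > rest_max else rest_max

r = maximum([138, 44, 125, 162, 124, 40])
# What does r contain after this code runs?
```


maximum([138, 44, 125, 162, 124, 40])
= compare 138 with maximum([44, 125, 162, 124, 40])
= compare 44 with maximum([125, 162, 124, 40])
= compare 125 with maximum([162, 124, 40])
= compare 162 with maximum([124, 40])
= compare 124 with maximum([40])
Base: maximum([40]) = 40
compare 124 with 40: max = 124
compare 162 with 124: max = 162
compare 125 with 162: max = 162
compare 44 with 162: max = 162
compare 138 with 162: max = 162
= 162


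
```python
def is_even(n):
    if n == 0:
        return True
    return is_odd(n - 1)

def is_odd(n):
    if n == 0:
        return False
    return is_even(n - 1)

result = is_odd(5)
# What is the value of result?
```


is_odd(5)
= is_even(4)
= is_odd(3)
= is_even(2)
= is_odd(1)
= is_even(0)
n == 0: return True
= True


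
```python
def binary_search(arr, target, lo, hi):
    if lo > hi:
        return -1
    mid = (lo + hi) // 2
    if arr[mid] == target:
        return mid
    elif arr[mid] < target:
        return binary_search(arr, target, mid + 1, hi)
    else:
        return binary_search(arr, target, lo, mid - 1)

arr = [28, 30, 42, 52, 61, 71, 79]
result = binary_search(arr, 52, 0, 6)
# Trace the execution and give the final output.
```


binary_search(arr, 52, 0, 6)
lo=0, hi=6, mid=3, arr[mid]=52
arr[3] == 52, found at index 3
= 3


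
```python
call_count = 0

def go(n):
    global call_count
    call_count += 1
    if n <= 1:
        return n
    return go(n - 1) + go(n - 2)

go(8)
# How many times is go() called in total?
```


go(8) calls go(7) and go(6); each non-base call branches into two more.
Let C(k) = total number of calls made by go(k), including the call to go(k) itself.
Base cases: C(0) = 1, C(1) = 1
Recurrence: C(k) = 1 + C(k-1) + C(k-2)
  C(2) = 1 + C(1) + C(0) = 1 + 1 + 1 = 3
  C(3) = 1 + C(2) + C(1) = 1 + 3 + 1 = 5
  C(4) = 1 + C(3) + C(2) = 1 + 5 + 3 = 9
  C(5) = 1 + C(4) + C(3) = 1 + 9 + 5 = 15
  C(6) = 1 + C(5) + C(4) = 1 + 15 + 9 = 25
  C(7) = 1 + C(6) + C(5) = 1 + 25 + 15 = 41
  C(8) = 1 + C(7) + C(6) = 1 + 41 + 25 = 67
Total calls = C(8) = 67


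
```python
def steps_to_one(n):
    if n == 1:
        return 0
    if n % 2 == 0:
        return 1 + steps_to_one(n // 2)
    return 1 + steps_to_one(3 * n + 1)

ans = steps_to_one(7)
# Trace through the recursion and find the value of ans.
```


steps_to_one(7)
7 is odd -> 3*7+1 = 22 -> steps_to_one(22)
22 is even -> steps_to_one(11)
11 is odd -> 3*11+1 = 34 -> steps_to_one(34)
34 is even -> steps_to_one(17)
17 is odd -> 3*17+1 = 52 -> steps_to_one(52)
52 is even -> steps_to_one(26)
26 is even -> steps_to_one(13)
13 is odd -> 3*13+1 = 40 -> steps_to_one(40)
40 is even -> steps_to_one(20)
20 is even -> steps_to_one(10)
10 is even -> steps_to_one(5)
5 is odd -> 3*5+1 = 16 -> steps_to_one(16)
16 is even -> steps_to_one(8)
8 is even -> steps_to_one(4)
4 is even -> steps_to_one(2)
2 is even -> steps_to_one(1)
Reached 1 after 16 steps
= 16


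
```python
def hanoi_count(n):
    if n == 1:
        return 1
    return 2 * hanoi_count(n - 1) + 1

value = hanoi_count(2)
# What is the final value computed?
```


hanoi_count(2)
= 2 * hanoi_count(1) + 1
Now compute bottom-up:
hanoi_count(1) = 1
hanoi_count(2) = 2 * 1 + 1 = 3
= 3


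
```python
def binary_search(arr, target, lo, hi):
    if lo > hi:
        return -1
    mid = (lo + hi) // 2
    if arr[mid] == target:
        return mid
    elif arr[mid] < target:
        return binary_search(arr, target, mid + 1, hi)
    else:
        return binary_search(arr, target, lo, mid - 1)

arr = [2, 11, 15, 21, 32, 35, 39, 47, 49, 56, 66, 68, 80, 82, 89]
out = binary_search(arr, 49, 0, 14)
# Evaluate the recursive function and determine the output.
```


binary_search(arr, 49, 0, 14)
lo=0, hi=14, mid=7, arr[mid]=47
47 < 49, search right half
lo=8, hi=14, mid=11, arr[mid]=68
68 > 49, search left half
lo=8, hi=10, mid=9, arr[mid]=56
56 > 49, search left half
lo=8, hi=8, mid=8, arr[mid]=49
arr[8] == 49, found at index 8
= 8


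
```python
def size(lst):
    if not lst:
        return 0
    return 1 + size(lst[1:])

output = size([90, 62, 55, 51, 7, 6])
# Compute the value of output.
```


size([90, 62, 55, 51, 7, 6])
= 1 + size([62, 55, 51, 7, 6])
= 1 + 1 + size([55, 51, 7, 6])
= 1 + 1 + 1 + size([51, 7, 6])
= 1 + 1 + 1 + 1 + size([7, 6])
= 1 + 1 + 1 + 1 + 1 + size([6])
= 1 + 1 + 1 + 1 + 1 + 1 + size([])
= 1 + 1 + 1 + 1 + 1 + 1 + 0
= 6


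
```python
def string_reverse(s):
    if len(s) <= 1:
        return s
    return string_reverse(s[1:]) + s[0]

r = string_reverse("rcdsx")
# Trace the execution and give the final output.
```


string_reverse("rcdsx")
= string_reverse("cdsx") + "r"
= string_reverse("dsx") + "c" + "r"
= string_reverse("sx") + "d" + "c" + "r"
= string_reverse("x") + "s" + "d" + "c" + "r"
= "x" + "s" + "d" + "c" + "r"
= "xsdcr"


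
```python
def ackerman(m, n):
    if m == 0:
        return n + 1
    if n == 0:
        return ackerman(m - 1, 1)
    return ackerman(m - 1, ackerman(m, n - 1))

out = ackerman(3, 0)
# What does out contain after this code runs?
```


ackerman(3, 0)
n == 0: return ackerman(2, 1)
= ackerman(2, 1) = 5
= 5


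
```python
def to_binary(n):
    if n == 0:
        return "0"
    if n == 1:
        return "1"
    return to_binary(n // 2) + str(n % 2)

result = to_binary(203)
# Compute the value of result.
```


to_binary(203)
= to_binary(101) + "1"
= to_binary(50) + "1" + "1"
= to_binary(25) + "0" + "1" + "1"
= to_binary(12) + "1" + "0" + "1" + "1"
= to_binary(6) + "0" + "1" + "0" + "1" + "1"
= to_binary(3) + "0" + "0" + "1" + "0" + "1" + "1"
= to_binary(1) + "1" + "0" + "0" + "1" + "0" + "1" + "1"
= "1" + "1" + "0" + "0" + "1" + "0" + "1" + "1"
= "11001011"


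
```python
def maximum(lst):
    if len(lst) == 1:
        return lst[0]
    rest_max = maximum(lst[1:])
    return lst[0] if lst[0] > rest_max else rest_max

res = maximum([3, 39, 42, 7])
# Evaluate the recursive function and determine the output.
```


maximum([3, 39, 42, 7])
= compare 3 with maximum([39, 42, 7])
= compare 39 with maximum([42, 7])
= compare 42 with maximum([7])
Base: maximum([7]) = 7
compare 42 with 7: max = 42
compare 39 with 42: max = 42
compare 3 with 42: max = 42
= 42


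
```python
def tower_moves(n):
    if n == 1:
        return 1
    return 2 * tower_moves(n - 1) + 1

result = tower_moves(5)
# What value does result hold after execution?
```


tower_moves(5)
= 2 * tower_moves(4) + 1
= 2 * (2 * tower_moves(3) + 1) + 1
= 2 * (2 * (2 * tower_moves(2) + 1) + 1) + 1
= 2 * (2 * (2 * (2 * tower_moves(1) + 1) + 1) + 1) + 1
Now compute bottom-up:
tower_moves(1) = 1
tower_moves(2) = 2 * 1 + 1 = 3
tower_moves(3) = 2 * 3 + 1 = 7
tower_moves(4) = 2 * 7 + 1 = 15
tower_moves(5) = 2 * 15 + 1 = 31
= 31
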